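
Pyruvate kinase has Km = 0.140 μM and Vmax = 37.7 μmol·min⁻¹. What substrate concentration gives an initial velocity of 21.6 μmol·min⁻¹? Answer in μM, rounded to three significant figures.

Rearranging v = Vmax[S]/(Km+[S]) gives [S] = Km·v/(Vmax − v).
[S] = 0.140 × 21.6 / (37.7 − 21.6) = 3.024/16.10 = 0.188 μM.

0.188 μM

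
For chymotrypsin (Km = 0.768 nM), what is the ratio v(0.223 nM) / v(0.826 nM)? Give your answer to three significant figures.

0.434

The fractional saturations are [S]/(Km+[S]) = 0.826/1.594 = 0.5182 and 0.223/0.9910 = 0.2250.
v₂/v₁ is just their ratio: 0.2250/0.5182 = 0.434.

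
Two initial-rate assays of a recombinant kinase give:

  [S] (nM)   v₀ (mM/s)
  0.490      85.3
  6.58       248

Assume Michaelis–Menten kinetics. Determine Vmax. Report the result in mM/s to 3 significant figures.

293 mM/s

In reciprocal form, 1/v = (Km/Vmax)·(1/[S]) + 1/Vmax. The two points give (1/[S], 1/v) = (2.041, 0.01172) and (0.1520, 0.004032).
Slope = (0.01172 − 0.004032)/(2.041 − 0.1520) = 0.004072; intercept = 0.01172 − 0.004072×2.041 = 0.003413.
Vmax = 1/intercept = 293 mM/s; Km = slope × Vmax = 0.004072 × 293 = 1.19 nM.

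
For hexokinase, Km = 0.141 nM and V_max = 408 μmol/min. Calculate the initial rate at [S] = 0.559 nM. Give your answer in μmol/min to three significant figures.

[S]/(Km+[S]) = 0.559/0.7000 = 0.7986, the fractional saturation.
v = 0.7986 × Vmax = 0.7986 × 408 = 326 μmol/min.

326 μmol/min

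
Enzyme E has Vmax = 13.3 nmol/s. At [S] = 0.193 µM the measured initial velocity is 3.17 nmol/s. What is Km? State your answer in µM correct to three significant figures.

From v = Vmax[S]/(Km+[S]), Km = [S](Vmax − v)/v.
Km = 0.193 × (13.3 − 3.17) / 3.17 = 1.955/3.17 = 0.617 µM.

0.617 µM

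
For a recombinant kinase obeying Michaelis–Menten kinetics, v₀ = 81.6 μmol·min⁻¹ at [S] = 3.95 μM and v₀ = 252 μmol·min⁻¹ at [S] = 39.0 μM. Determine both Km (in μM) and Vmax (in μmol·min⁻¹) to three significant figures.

From v = Vmax[S]/(Km+[S]), each point gives Vmax = v(Km+[S])/[S].
Equating: 81.6(Km+3.95)/3.95 = 252(Km+39.0)/39.0.
20.66·Km + 81.6 = 6.462·Km + 252, so (20.66 − 6.462)·Km = 252 − 81.6.
Km = 170.4/14.20 = 12.0 μM; then Vmax = 81.6(12.0+3.95)/3.95 = 330 μmol·min⁻¹.

Km = 12.0 μM; Vmax = 330 μmol·min⁻¹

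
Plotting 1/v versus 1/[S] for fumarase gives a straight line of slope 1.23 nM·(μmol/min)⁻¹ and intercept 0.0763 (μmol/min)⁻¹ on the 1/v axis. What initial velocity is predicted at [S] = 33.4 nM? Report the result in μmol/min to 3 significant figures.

The y-intercept is 1/Vmax, so Vmax = 1/0.0763 = 13.1 μmol/min.
The slope is Km/Vmax, so Km = 1.23 × 13.1 = 16.1 nM.
Then v = 13.1 × 33.4/(16.1 + 33.4) = 8.84 μmol/min.

8.84 μmol/min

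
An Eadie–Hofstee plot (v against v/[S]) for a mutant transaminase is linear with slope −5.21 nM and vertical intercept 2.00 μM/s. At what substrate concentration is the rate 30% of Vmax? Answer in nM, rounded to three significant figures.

The Eadie–Hofstee slope gives Km = 5.21 nM (slope = −Km).
v/Vmax = [S]/(Km+[S]) = 0.3 ⇒ [S] = Km·0.3/(1−0.3) = 5.21 × 0.4286 = 2.23 nM.

2.23 nM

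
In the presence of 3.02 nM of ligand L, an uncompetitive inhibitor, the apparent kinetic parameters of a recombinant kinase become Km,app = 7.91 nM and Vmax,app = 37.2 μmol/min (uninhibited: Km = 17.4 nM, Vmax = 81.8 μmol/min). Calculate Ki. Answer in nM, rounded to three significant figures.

Uncompetitive: Vmax,app = Vmax/α (and Km,app = Km/α) with α = 1 + [I]/Ki.
α = Vmax/Vmax,app = 81.8/37.2 = 2.199.
Ki = [I]/(α − 1) = 3.02/1.199 = 2.52 nM.

2.52 nM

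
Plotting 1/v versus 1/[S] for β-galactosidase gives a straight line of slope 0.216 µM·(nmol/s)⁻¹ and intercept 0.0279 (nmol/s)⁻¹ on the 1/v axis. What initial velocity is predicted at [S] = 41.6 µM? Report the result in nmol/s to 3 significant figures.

The y-intercept is 1/Vmax, so Vmax = 1/0.0279 = 35.8 nmol/s.
The slope is Km/Vmax, so Km = 0.216 × 35.8 = 7.74 µM.
Then v = 35.8 × 41.6/(7.74 + 41.6) = 30.2 nmol/s.

30.2 nmol/s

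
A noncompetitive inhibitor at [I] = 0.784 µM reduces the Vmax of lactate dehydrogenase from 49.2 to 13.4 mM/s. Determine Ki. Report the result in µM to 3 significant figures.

Noncompetitive: Vmax,app = Vmax/α with α = 1 + [I]/Ki.
α = Vmax/Vmax,app = 49.2/13.4 = 3.672.
Ki = [I]/(α − 1) = 0.784/2.672 = 0.293 µM.

0.293 µM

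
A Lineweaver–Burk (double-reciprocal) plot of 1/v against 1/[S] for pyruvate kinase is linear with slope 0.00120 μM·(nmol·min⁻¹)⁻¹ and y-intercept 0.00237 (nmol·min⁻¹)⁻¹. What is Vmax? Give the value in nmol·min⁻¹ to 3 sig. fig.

422 nmol·min⁻¹

The y-intercept of a Lineweaver–Burk plot equals 1/Vmax, so Vmax = 1/0.00237 = 422 nmol·min⁻¹.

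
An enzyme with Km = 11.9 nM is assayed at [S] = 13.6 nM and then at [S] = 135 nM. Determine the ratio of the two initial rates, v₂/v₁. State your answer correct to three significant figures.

The fractional saturations are [S]/(Km+[S]) = 13.6/25.50 = 0.5333 and 135/146.9 = 0.9190.
v₂/v₁ is just their ratio: 0.9190/0.5333 = 1.72.

1.72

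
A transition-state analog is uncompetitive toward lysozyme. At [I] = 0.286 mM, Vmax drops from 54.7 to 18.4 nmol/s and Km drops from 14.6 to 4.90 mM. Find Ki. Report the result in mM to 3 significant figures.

0.145 mM

Uncompetitive: Vmax,app = Vmax/α (and Km,app = Km/α) with α = 1 + [I]/Ki.
α = Vmax/Vmax,app = 54.7/18.4 = 2.973.
Ki = [I]/(α − 1) = 0.286/1.973 = 0.145 mM.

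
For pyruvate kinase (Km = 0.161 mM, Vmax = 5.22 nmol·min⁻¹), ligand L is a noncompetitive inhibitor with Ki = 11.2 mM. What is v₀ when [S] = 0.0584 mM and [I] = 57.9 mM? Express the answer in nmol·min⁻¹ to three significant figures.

α = 1 + [I]/Ki = 1 + 57.9/11.2 = 6.170.
For a noncompetitive inhibitor, Vmax is reduced to Vmax/α while Km is unchanged: Km,app = 0.161 mM, Vmax,app = 0.846 nmol·min⁻¹.
v = Vmax,app·[S]/(Km,app + [S]) = 0.846 × 0.0584/(0.161 + 0.0584) = 0.225 nmol·min⁻¹.

0.225 nmol·min⁻¹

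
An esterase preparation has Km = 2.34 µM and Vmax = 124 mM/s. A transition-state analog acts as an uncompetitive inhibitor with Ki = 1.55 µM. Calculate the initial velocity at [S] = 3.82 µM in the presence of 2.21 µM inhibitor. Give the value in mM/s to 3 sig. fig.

40.8 mM/s

α = 1 + [I]/Ki = 1 + 2.21/1.55 = 2.426.
For an uncompetitive inhibitor, both parameters are divided by α, giving Vmax/α and Km/α: Km,app = 0.965 µM, Vmax,app = 51.1 mM/s.
v = Vmax,app·[S]/(Km,app + [S]) = 51.1 × 3.82/(0.965 + 3.82) = 40.8 mM/s.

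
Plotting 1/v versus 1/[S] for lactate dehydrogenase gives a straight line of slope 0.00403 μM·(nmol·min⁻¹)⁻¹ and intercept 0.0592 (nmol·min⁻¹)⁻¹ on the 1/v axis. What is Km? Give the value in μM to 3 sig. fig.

y-intercept = 1/Vmax ⇒ Vmax = 16.9 nmol·min⁻¹; slope = Km/Vmax ⇒ Km = slope × Vmax.
Km = 0.00403 × 16.9 = 0.0681 μM.

0.0681 μM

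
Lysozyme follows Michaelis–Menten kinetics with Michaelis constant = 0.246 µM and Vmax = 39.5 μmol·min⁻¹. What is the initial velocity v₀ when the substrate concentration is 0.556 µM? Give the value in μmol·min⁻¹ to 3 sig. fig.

[S]/(Km+[S]) = 0.556/0.8020 = 0.6933, the fractional saturation.
v = 0.6933 × Vmax = 0.6933 × 39.5 = 27.4 μmol·min⁻¹.

27.4 μmol·min⁻¹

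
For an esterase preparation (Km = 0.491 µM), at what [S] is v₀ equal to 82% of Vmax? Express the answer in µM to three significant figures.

2.24 µM

v/Vmax = [S]/(Km+[S]) = 0.82, so [S] = Km·0.82/(1 − 0.82) = 0.491 × 4.556.
[S] = 2.24 µM.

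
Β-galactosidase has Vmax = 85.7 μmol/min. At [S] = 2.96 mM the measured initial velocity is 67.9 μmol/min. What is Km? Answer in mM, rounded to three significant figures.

v/Vmax = 67.9/85.7 = 0.7923 = [S]/(Km+[S]).
So Km + [S] = [S]/0.7923 = 3.736 mM, giving Km = 3.736 − 2.96 = 0.776 mM.

0.776 mM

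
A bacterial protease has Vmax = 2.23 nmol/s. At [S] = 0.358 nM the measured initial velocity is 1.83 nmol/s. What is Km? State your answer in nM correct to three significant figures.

From v = Vmax[S]/(Km+[S]), Km = [S](Vmax − v)/v.
Km = 0.358 × (2.23 − 1.83) / 1.83 = 0.1432/1.83 = 0.0783 nM.

0.0783 nM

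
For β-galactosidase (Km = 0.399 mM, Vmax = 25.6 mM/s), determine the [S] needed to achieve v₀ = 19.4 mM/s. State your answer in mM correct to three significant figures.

1.25 mM

The required fractional saturation is v/Vmax = 19.4/25.6 = 0.7578.
Then [S]/(Km+[S]) = 0.7578 ⇒ [S] = 0.399 × 0.7578/(1 − 0.7578) = 1.25 mM.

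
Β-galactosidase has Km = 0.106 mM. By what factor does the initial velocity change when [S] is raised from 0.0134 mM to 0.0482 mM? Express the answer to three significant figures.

The fractional saturations are [S]/(Km+[S]) = 0.0134/0.1194 = 0.1122 and 0.0482/0.1542 = 0.3126.
v₂/v₁ is just their ratio: 0.3126/0.1122 = 2.79.

2.79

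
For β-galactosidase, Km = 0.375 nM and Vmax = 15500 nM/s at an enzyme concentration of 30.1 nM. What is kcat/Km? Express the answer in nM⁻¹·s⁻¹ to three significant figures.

kcat = Vmax/[E]total = 15500/30.1 = 515 s⁻¹.
kcat/Km = 515/0.375 = 1370 nM⁻¹·s⁻¹.

1370 nM⁻¹·s⁻¹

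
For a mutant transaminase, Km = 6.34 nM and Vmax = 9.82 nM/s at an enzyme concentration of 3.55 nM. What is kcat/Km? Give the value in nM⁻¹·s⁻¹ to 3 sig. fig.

kcat = Vmax/[E]total = 9.82/3.55 = 2.77 s⁻¹.
kcat/Km = 2.77/6.34 = 0.436 nM⁻¹·s⁻¹.

0.436 nM⁻¹·s⁻¹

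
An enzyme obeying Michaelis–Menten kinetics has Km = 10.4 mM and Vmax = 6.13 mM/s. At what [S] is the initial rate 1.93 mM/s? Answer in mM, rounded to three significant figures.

Rearranging v = Vmax[S]/(Km+[S]) gives [S] = Km·v/(Vmax − v).
[S] = 10.4 × 1.93 / (6.13 − 1.93) = 20.07/4.200 = 4.78 mM.

4.78 mM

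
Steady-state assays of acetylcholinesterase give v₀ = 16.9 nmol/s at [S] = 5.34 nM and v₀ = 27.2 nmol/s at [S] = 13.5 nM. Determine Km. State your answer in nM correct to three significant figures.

From v = Vmax[S]/(Km+[S]), each point gives Vmax = v(Km+[S])/[S].
Equating: 16.9(Km+5.34)/5.34 = 27.2(Km+13.5)/13.5.
3.165·Km + 16.9 = 2.015·Km + 27.2, so (3.165 − 2.015)·Km = 27.2 − 16.9.
Km = 10.30/1.150 = 8.96 nM; then Vmax = 16.9(8.96+5.34)/5.34 = 45.2 nmol/s.

8.96 nM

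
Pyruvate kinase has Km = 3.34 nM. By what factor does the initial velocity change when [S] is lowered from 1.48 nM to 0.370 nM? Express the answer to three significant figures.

0.325

The fractional saturations are [S]/(Km+[S]) = 1.48/4.820 = 0.3071 and 0.370/3.710 = 0.09973.
v₂/v₁ is just their ratio: 0.09973/0.3071 = 0.325.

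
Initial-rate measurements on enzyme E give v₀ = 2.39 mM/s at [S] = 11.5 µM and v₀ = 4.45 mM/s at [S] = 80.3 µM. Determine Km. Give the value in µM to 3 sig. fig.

13.5 µM

From v = Vmax[S]/(Km+[S]), each point gives Vmax = v(Km+[S])/[S].
Equating: 2.39(Km+11.5)/11.5 = 4.45(Km+80.3)/80.3.
0.2078·Km + 2.39 = 0.05542·Km + 4.45, so (0.2078 − 0.05542)·Km = 4.45 − 2.39.
Km = 2.060/0.1524 = 13.5 µM; then Vmax = 2.39(13.5+11.5)/11.5 = 5.20 mM/s.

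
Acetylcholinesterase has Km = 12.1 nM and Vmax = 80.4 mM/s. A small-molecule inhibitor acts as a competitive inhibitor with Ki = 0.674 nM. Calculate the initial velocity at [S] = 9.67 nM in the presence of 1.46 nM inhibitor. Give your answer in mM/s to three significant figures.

α = 1 + [I]/Ki = 1 + 1.46/0.674 = 3.166.
For a competitive inhibitor, Vmax is unchanged and the apparent Km becomes α·Km: Km,app = 38.3 nM, Vmax,app = 80.4 mM/s.
v = Vmax,app·[S]/(Km,app + [S]) = 80.4 × 9.67/(38.3 + 9.67) = 16.2 mM/s.

16.2 mM/s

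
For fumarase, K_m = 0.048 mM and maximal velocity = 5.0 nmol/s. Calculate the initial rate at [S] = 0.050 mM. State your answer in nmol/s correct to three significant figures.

[S]/(Km+[S]) = 0.050/0.09800 = 0.5102, the fractional saturation.
v = 0.5102 × Vmax = 0.5102 × 5.0 = 2.55 nmol/s.

2.55 nmol/s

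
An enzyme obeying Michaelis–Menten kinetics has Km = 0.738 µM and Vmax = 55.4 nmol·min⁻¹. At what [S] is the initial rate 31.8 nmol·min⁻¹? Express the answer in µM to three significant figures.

0.994 µM

Rearranging v = Vmax[S]/(Km+[S]) gives [S] = Km·v/(Vmax − v).
[S] = 0.738 × 31.8 / (55.4 − 31.8) = 23.47/23.60 = 0.994 µM.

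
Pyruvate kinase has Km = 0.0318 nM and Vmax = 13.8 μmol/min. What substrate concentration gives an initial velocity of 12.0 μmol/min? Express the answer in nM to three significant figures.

0.212 nM

Rearranging v = Vmax[S]/(Km+[S]) gives [S] = Km·v/(Vmax − v).
[S] = 0.0318 × 12.0 / (13.8 − 12.0) = 0.3816/1.800 = 0.212 nM.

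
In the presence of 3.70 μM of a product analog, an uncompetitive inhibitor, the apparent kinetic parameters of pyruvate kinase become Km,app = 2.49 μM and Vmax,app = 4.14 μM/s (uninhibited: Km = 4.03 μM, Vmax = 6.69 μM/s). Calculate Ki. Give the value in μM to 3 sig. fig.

Uncompetitive: Vmax,app = Vmax/α (and Km,app = Km/α) with α = 1 + [I]/Ki.
α = Vmax/Vmax,app = 6.69/4.14 = 1.616.
Ki = [I]/(α − 1) = 3.70/0.6159 = 6.01 μM.

6.01 μM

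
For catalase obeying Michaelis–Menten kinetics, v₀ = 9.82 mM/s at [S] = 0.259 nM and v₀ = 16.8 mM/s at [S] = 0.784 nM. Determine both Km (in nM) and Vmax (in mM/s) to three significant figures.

In reciprocal form, 1/v = (Km/Vmax)·(1/[S]) + 1/Vmax. The two points give (1/[S], 1/v) = (3.861, 0.1018) and (1.276, 0.05952).
Slope = (0.1018 − 0.05952)/(3.861 − 1.276) = 0.01636; intercept = 0.1018 − 0.01636×3.861 = 0.03865.
Vmax = 1/intercept = 25.9 mM/s; Km = slope × Vmax = 0.01636 × 25.9 = 0.423 nM.

Km = 0.423 nM; Vmax = 25.9 mM/s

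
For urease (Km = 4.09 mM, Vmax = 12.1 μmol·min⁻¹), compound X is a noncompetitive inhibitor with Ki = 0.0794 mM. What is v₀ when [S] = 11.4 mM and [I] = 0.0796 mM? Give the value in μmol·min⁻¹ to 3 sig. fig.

4.45 μmol·min⁻¹

α = 1 + [I]/Ki = 1 + 0.0796/0.0794 = 2.003.
For a noncompetitive inhibitor, Vmax is reduced to Vmax/α while Km is unchanged: Km,app = 4.09 mM, Vmax,app = 6.04 μmol·min⁻¹.
v = Vmax,app·[S]/(Km,app + [S]) = 6.04 × 11.4/(4.09 + 11.4) = 4.45 μmol·min⁻¹.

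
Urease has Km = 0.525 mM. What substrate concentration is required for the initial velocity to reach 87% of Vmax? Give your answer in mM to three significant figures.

v/Vmax = [S]/(Km+[S]) = 0.87, so [S] = Km·0.87/(1 − 0.87) = 0.525 × 6.692.
[S] = 3.51 mM.

3.51 mM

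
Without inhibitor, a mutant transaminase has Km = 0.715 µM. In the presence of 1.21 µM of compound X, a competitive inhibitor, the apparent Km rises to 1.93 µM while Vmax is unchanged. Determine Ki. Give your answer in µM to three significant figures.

0.712 µM

Competitive: Km,app = α·Km with α = 1 + [I]/Ki.
α = Km,app/Km = 1.93/0.715 = 2.699.
Ki = [I]/(α − 1) = 1.21/1.699 = 0.712 µM.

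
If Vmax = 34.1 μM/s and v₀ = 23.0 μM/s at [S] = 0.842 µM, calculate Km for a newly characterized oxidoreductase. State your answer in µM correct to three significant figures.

From v = Vmax[S]/(Km+[S]), Km = [S](Vmax − v)/v.
Km = 0.842 × (34.1 − 23.0) / 23.0 = 9.346/23.0 = 0.406 µM.

0.406 µM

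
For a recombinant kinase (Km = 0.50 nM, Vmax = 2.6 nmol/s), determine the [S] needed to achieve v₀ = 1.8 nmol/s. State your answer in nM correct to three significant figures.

1.12 nM

The required fractional saturation is v/Vmax = 1.8/2.6 = 0.6923.
Then [S]/(Km+[S]) = 0.6923 ⇒ [S] = 0.50 × 0.6923/(1 − 0.6923) = 1.12 nM.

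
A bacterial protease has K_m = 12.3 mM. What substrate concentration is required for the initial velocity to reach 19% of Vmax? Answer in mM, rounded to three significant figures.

2.89 mM

v/Vmax = [S]/(Km+[S]) = 0.19, so [S] = Km·0.19/(1 − 0.19) = 12.3 × 0.2346.
[S] = 2.89 mM.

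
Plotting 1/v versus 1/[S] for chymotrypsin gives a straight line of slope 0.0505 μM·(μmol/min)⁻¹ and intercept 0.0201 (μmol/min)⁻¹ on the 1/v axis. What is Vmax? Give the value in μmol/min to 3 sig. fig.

49.8 μmol/min

The y-intercept of a Lineweaver–Burk plot equals 1/Vmax, so Vmax = 1/0.0201 = 49.8 μmol/min.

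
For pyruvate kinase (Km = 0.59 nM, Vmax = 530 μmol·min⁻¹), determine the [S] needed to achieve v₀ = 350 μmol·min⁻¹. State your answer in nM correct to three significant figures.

The required fractional saturation is v/Vmax = 350/530 = 0.6604.
Then [S]/(Km+[S]) = 0.6604 ⇒ [S] = 0.59 × 0.6604/(1 − 0.6604) = 1.15 nM.

1.15 nM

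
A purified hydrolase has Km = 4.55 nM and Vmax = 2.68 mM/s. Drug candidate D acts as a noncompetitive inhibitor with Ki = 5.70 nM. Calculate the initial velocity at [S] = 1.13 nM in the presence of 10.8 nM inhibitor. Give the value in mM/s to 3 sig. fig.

0.184 mM/s

α = 1 + [I]/Ki = 1 + 10.8/5.70 = 2.895.
For a noncompetitive inhibitor, Vmax is reduced to Vmax/α while Km is unchanged: Km,app = 4.55 nM, Vmax,app = 0.926 mM/s.
v = Vmax,app·[S]/(Km,app + [S]) = 0.926 × 1.13/(4.55 + 1.13) = 0.184 mM/s.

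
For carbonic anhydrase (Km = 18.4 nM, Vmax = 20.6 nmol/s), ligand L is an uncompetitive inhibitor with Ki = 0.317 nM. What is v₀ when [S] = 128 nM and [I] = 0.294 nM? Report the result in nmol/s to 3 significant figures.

With α = 1 + [I]/Ki = 1 + 0.294/0.317 = 1.927, the uncompetitive rate law is v = (Vmax/α)·[S] / (Km/α + [S]).
v = (20.6/1.927)×128 / (18.4/1.927 + 128) = 1368/137.5 = 9.95 nmol/s.

9.95 nmol/s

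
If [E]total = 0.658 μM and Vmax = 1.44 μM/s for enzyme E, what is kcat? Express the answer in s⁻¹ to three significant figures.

kcat = Vmax/[E]total = 1.44 μM/s / 0.658 μM = 2.19 s⁻¹.

2.19 s⁻¹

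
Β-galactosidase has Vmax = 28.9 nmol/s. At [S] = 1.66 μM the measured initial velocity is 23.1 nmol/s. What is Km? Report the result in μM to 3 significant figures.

0.417 μM

From v = Vmax[S]/(Km+[S]), Km = [S](Vmax − v)/v.
Km = 1.66 × (28.9 − 23.1) / 23.1 = 9.628/23.1 = 0.417 μM.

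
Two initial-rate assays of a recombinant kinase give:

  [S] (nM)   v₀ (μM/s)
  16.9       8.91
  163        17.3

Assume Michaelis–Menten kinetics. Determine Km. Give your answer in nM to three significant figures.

From v = Vmax[S]/(Km+[S]), each point gives Vmax = v(Km+[S])/[S].
Equating: 8.91(Km+16.9)/16.9 = 17.3(Km+163)/163.
0.5272·Km + 8.91 = 0.1061·Km + 17.3, so (0.5272 − 0.1061)·Km = 17.3 − 8.91.
Km = 8.390/0.4211 = 19.9 nM; then Vmax = 8.91(19.9+16.9)/16.9 = 19.4 μM/s.

19.9 nM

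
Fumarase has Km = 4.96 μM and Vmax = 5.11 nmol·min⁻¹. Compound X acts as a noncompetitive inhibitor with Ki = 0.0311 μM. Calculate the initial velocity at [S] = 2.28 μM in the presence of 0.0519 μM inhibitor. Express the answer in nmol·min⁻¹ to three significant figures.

0.603 nmol·min⁻¹

α = 1 + [I]/Ki = 1 + 0.0519/0.0311 = 2.669.
For a noncompetitive inhibitor, Vmax is reduced to Vmax/α while Km is unchanged: Km,app = 4.96 μM, Vmax,app = 1.91 nmol·min⁻¹.
v = Vmax,app·[S]/(Km,app + [S]) = 1.91 × 2.28/(4.96 + 2.28) = 0.603 nmol·min⁻¹.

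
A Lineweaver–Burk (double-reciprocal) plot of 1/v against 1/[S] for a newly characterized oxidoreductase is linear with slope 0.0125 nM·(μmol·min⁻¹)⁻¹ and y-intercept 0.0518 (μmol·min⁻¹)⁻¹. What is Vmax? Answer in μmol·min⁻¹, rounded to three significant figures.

19.3 μmol·min⁻¹

The y-intercept of a Lineweaver–Burk plot equals 1/Vmax, so Vmax = 1/0.0518 = 19.3 μmol·min⁻¹.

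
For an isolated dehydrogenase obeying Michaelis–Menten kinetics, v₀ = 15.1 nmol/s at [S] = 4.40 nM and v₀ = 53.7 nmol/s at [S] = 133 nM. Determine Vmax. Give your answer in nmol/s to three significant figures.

58.8 nmol/s

From v = Vmax[S]/(Km+[S]), each point gives Vmax = v(Km+[S])/[S].
Equating: 15.1(Km+4.40)/4.40 = 53.7(Km+133)/133.
3.432·Km + 15.1 = 0.4038·Km + 53.7, so (3.432 − 0.4038)·Km = 53.7 − 15.1.
Km = 38.60/3.028 = 12.7 nM; then Vmax = 15.1(12.7+4.40)/4.40 = 58.8 nmol/s.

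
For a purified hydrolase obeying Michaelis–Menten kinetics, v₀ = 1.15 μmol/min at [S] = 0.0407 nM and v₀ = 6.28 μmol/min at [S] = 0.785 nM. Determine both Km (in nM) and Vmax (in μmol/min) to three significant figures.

Km = 0.253 nM; Vmax = 8.31 μmol/min

In reciprocal form, 1/v = (Km/Vmax)·(1/[S]) + 1/Vmax. The two points give (1/[S], 1/v) = (24.57, 0.8696) and (1.274, 0.1592).
Slope = (0.8696 − 0.1592)/(24.57 − 1.274) = 0.03049; intercept = 0.8696 − 0.03049×24.57 = 0.1204.
Vmax = 1/intercept = 8.31 μmol/min; Km = slope × Vmax = 0.03049 × 8.31 = 0.253 nM.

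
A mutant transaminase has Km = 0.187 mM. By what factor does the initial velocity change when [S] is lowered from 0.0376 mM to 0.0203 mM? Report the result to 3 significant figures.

0.585

The fractional saturations are [S]/(Km+[S]) = 0.0376/0.2246 = 0.1674 and 0.0203/0.2073 = 0.09793.
v₂/v₁ is just their ratio: 0.09793/0.1674 = 0.585.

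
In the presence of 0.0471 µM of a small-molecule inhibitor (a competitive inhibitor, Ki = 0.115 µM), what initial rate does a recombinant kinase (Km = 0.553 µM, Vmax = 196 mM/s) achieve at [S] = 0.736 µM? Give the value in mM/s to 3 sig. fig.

With α = 1 + [I]/Ki = 1 + 0.0471/0.115 = 1.410, the competitive rate law is v = Vmax[S] / (αKm + [S]).
v = 196×0.736 / (1.410×0.553 + 0.736) = 144.3/1.515 = 95.2 mM/s.

95.2 mM/s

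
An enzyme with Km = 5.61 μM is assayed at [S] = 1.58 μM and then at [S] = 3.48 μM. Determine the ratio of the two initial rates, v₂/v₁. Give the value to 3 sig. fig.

Since Vmax cancels, v₂/v₁ = [S]₂(Km+[S]₁) / [S]₁(Km+[S]₂).
= 3.48×(5.61+1.58) / (1.58×(5.61+3.48)) = 25.02/14.36 = 1.74.

1.74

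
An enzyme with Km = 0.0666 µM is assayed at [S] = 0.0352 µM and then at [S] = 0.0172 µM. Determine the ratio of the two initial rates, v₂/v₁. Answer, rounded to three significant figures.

0.594

The fractional saturations are [S]/(Km+[S]) = 0.0352/0.1018 = 0.3458 and 0.0172/0.08380 = 0.2053.
v₂/v₁ is just their ratio: 0.2053/0.3458 = 0.594.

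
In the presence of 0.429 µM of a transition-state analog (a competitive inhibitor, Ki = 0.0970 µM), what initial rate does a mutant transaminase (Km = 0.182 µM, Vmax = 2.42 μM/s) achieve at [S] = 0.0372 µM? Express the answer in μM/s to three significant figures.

With α = 1 + [I]/Ki = 1 + 0.429/0.0970 = 5.423, the competitive rate law is v = Vmax[S] / (αKm + [S]).
v = 2.42×0.0372 / (5.423×0.182 + 0.0372) = 0.09002/1.024 = 0.0879 μM/s.

0.0879 μM/s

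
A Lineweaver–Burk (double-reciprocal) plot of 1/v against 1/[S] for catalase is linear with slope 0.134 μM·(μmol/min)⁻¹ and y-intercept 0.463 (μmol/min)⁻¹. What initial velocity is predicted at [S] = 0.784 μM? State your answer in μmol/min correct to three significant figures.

The y-intercept is 1/Vmax, so Vmax = 1/0.463 = 2.16 μmol/min.
The slope is Km/Vmax, so Km = 0.134 × 2.16 = 0.289 μM.
Then v = 2.16 × 0.784/(0.289 + 0.784) = 1.58 μmol/min.

1.58 μmol/min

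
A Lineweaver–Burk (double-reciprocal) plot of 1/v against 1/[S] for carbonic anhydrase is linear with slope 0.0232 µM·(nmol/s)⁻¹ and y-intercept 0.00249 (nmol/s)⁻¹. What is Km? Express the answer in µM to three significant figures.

9.32 µM

y-intercept = 1/Vmax ⇒ Vmax = 402 nmol/s; slope = Km/Vmax ⇒ Km = slope × Vmax.
Km = 0.0232 × 402 = 9.32 µM.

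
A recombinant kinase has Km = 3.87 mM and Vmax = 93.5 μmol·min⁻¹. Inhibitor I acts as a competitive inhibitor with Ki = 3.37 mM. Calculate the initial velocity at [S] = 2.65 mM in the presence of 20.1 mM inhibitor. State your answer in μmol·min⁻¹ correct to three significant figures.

8.37 μmol·min⁻¹

With α = 1 + [I]/Ki = 1 + 20.1/3.37 = 6.964, the competitive rate law is v = Vmax[S] / (αKm + [S]).
v = 93.5×2.65 / (6.964×3.87 + 2.65) = 247.8/29.60 = 8.37 μmol·min⁻¹.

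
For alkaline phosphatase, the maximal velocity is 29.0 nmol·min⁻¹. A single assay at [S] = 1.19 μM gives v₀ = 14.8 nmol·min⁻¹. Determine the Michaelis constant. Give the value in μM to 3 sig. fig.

From v = Vmax[S]/(Km+[S]), Km = [S](Vmax − v)/v.
Km = 1.19 × (29.0 − 14.8) / 14.8 = 16.90/14.8 = 1.14 μM.

1.14 μM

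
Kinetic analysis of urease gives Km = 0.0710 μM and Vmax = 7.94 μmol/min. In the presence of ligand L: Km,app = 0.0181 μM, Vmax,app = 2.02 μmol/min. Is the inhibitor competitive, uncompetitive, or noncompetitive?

Both Km and Vmax decrease by the same factor (~3.93-fold) — characteristic of uncompetitive inhibition.

uncompetitive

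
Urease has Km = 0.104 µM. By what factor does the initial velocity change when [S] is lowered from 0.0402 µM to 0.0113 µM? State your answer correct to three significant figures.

Since Vmax cancels, v₂/v₁ = [S]₂(Km+[S]₁) / [S]₁(Km+[S]₂).
= 0.0113×(0.104+0.0402) / (0.0402×(0.104+0.0113)) = 0.001629/0.004635 = 0.352.

0.352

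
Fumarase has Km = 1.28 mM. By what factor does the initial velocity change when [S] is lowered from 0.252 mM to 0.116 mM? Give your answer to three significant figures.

0.505

Since Vmax cancels, v₂/v₁ = [S]₂(Km+[S]₁) / [S]₁(Km+[S]₂).
= 0.116×(1.28+0.252) / (0.252×(1.28+0.116)) = 0.1777/0.3518 = 0.505.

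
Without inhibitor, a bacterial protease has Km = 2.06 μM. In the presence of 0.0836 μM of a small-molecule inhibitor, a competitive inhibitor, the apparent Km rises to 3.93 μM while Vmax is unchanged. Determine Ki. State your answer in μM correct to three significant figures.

0.0921 μM

Competitive: Km,app = α·Km with α = 1 + [I]/Ki.
α = Km,app/Km = 3.93/2.06 = 1.908.
Since α = 1 + [I]/Ki, [I]/Ki = 1.908 − 1 = 0.9078 and Ki = 0.0836/0.9078 = 0.0921 μM.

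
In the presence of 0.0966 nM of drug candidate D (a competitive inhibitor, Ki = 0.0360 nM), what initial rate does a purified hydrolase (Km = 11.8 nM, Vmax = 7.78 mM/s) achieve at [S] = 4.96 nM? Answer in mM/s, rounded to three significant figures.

0.797 mM/s

With α = 1 + [I]/Ki = 1 + 0.0966/0.0360 = 3.683, the competitive rate law is v = Vmax[S] / (αKm + [S]).
v = 7.78×4.96 / (3.683×11.8 + 4.96) = 38.59/48.42 = 0.797 mM/s.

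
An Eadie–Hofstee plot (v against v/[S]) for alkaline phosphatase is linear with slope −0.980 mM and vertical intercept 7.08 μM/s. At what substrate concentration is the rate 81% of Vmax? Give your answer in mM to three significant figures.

4.18 mM

The Eadie–Hofstee slope gives Km = 0.980 mM (slope = −Km).
v/Vmax = [S]/(Km+[S]) = 0.81 ⇒ [S] = Km·0.81/(1−0.81) = 0.980 × 4.263 = 4.18 mM.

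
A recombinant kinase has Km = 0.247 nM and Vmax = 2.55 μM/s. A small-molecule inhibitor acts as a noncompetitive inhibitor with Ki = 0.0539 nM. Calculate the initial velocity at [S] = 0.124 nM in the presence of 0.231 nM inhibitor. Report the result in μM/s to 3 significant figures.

0.161 μM/s

α = 1 + [I]/Ki = 1 + 0.231/0.0539 = 5.286.
For a noncompetitive inhibitor, Vmax is reduced to Vmax/α while Km is unchanged: Km,app = 0.247 nM, Vmax,app = 0.482 μM/s.
v = Vmax,app·[S]/(Km,app + [S]) = 0.482 × 0.124/(0.247 + 0.124) = 0.161 μM/s.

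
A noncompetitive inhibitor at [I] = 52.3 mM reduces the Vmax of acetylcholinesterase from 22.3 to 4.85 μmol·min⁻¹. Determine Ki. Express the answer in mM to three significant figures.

14.5 mM

Noncompetitive: Vmax,app = Vmax/α with α = 1 + [I]/Ki.
α = Vmax/Vmax,app = 22.3/4.85 = 4.598.
Since α = 1 + [I]/Ki, [I]/Ki = 4.598 − 1 = 3.598 and Ki = 52.3/3.598 = 14.5 mM.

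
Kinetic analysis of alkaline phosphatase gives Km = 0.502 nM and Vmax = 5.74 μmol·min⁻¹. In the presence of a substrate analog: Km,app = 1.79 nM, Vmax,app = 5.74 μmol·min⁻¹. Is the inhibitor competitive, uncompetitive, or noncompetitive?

Km increases (0.502 → 1.79 nM) while Vmax is unchanged — the hallmark of competitive inhibition.

competitive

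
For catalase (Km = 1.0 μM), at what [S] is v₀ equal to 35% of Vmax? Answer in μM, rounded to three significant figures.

0.538 μM

v/Vmax = [S]/(Km+[S]) = 0.35, so [S] = Km·0.35/(1 − 0.35) = 1.0 × 0.5385.
[S] = 0.538 μM.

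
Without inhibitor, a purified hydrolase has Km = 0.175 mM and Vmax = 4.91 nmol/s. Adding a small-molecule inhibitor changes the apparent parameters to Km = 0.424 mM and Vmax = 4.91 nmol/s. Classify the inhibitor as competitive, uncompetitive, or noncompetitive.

competitive

Km increases (0.175 → 0.424 mM) while Vmax is unchanged — the hallmark of competitive inhibition.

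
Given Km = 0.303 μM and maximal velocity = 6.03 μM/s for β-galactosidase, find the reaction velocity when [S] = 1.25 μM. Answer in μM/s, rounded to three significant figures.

[S]/(Km+[S]) = 1.25/1.553 = 0.8049, the fractional saturation.
v = 0.8049 × Vmax = 0.8049 × 6.03 = 4.85 μM/s.

4.85 μM/s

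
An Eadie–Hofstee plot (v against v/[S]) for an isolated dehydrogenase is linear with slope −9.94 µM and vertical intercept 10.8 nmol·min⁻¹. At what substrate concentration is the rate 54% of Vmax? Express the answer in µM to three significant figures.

The Eadie–Hofstee slope gives Km = 9.94 µM (slope = −Km).
v/Vmax = [S]/(Km+[S]) = 0.54 ⇒ [S] = Km·0.54/(1−0.54) = 9.94 × 1.174 = 11.7 µM.

11.7 µM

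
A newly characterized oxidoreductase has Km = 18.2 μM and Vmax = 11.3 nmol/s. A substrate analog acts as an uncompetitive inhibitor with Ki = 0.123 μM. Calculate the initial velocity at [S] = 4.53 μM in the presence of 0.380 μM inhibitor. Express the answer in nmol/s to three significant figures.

1.39 nmol/s

α = 1 + [I]/Ki = 1 + 0.380/0.123 = 4.089.
For an uncompetitive inhibitor, both parameters are divided by α, giving Vmax/α and Km/α: Km,app = 4.45 μM, Vmax,app = 2.76 nmol/s.
v = Vmax,app·[S]/(Km,app + [S]) = 2.76 × 4.53/(4.45 + 4.53) = 1.39 nmol/s.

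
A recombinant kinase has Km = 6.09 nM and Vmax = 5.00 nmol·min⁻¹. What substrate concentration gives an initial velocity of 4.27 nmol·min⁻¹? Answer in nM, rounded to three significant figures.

The required fractional saturation is v/Vmax = 4.27/5.00 = 0.8540.
Then [S]/(Km+[S]) = 0.8540 ⇒ [S] = 6.09 × 0.8540/(1 − 0.8540) = 35.6 nM.

35.6 nM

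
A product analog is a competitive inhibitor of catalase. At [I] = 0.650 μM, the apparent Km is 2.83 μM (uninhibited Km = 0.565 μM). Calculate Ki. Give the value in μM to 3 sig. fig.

Competitive: Km,app = α·Km with α = 1 + [I]/Ki.
α = Km,app/Km = 2.83/0.565 = 5.009.
Ki = [I]/(α − 1) = 0.650/4.009 = 0.162 μM.

0.162 μM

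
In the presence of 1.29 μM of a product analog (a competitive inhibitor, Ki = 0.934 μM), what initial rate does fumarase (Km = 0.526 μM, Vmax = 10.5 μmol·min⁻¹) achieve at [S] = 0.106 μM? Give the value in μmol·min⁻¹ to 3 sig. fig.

α = 1 + [I]/Ki = 1 + 1.29/0.934 = 2.381.
For a competitive inhibitor, Vmax is unchanged and the apparent Km becomes α·Km: Km,app = 1.25 μM, Vmax,app = 10.5 μmol·min⁻¹.
v = Vmax,app·[S]/(Km,app + [S]) = 10.5 × 0.106/(1.25 + 0.106) = 0.819 μmol·min⁻¹.

0.819 μmol·min⁻¹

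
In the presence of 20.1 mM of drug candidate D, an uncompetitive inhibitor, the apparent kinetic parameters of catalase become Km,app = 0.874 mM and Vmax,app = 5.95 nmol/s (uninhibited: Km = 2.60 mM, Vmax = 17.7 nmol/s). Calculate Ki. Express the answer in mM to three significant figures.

10.2 mM

Uncompetitive: Vmax,app = Vmax/α (and Km,app = Km/α) with α = 1 + [I]/Ki.
α = Vmax/Vmax,app = 17.7/5.95 = 2.975.
Ki = [I]/(α − 1) = 20.1/1.975 = 10.2 mM.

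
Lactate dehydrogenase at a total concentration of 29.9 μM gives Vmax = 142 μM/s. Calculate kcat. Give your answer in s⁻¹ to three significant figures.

kcat = Vmax/[E]total = 142 μM/s / 29.9 μM = 4.75 s⁻¹.

4.75 s⁻¹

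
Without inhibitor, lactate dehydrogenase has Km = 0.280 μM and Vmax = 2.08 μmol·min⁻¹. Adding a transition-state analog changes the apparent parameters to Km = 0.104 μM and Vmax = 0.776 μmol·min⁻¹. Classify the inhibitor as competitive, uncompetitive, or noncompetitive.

Both Km and Vmax decrease by the same factor (~2.68-fold) — characteristic of uncompetitive inhibition.

uncompetitive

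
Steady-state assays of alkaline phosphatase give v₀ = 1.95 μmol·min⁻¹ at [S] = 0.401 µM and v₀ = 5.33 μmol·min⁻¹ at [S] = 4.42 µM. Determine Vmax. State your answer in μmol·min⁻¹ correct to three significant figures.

6.44 μmol·min⁻¹

In reciprocal form, 1/v = (Km/Vmax)·(1/[S]) + 1/Vmax. The two points give (1/[S], 1/v) = (2.494, 0.5128) and (0.2262, 0.1876).
Slope = (0.5128 − 0.1876)/(2.494 − 0.2262) = 0.1434; intercept = 0.5128 − 0.1434×2.494 = 0.1552.
Vmax = 1/intercept = 6.44 μmol·min⁻¹; Km = slope × Vmax = 0.1434 × 6.44 = 0.924 µM.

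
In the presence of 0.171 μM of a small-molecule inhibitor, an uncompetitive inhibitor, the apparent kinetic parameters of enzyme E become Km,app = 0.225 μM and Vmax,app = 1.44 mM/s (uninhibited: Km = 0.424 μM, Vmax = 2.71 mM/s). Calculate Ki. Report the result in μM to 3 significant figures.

0.194 μM

Uncompetitive: Vmax,app = Vmax/α (and Km,app = Km/α) with α = 1 + [I]/Ki.
α = Vmax/Vmax,app = 2.71/1.44 = 1.882.
Since α = 1 + [I]/Ki, [I]/Ki = 1.882 − 1 = 0.8819 and Ki = 0.171/0.8819 = 0.194 μM.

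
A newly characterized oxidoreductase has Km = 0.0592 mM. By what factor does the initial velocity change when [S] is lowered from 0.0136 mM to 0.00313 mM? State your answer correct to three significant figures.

0.269

The fractional saturations are [S]/(Km+[S]) = 0.0136/0.07280 = 0.1868 and 0.00313/0.06233 = 0.05022.
v₂/v₁ is just their ratio: 0.05022/0.1868 = 0.269.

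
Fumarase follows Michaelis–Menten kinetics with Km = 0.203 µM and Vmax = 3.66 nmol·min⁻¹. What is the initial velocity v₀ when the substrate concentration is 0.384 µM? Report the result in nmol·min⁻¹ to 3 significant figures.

2.39 nmol·min⁻¹

[S]/(Km+[S]) = 0.384/0.5870 = 0.6542, the fractional saturation.
v = 0.6542 × Vmax = 0.6542 × 3.66 = 2.39 nmol·min⁻¹.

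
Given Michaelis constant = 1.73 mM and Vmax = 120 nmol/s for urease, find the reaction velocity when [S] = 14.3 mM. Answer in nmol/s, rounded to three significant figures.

107 nmol/s

v = Vmax·[S]/(Km + [S]) = 120 × 14.3 / (1.73 + 14.3)
  = 1716 / 16.03 = 107 nmol/s.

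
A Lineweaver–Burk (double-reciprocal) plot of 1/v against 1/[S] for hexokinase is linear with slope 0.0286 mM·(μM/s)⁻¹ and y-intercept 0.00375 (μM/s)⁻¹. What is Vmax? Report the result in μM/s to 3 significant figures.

267 μM/s

The y-intercept of a Lineweaver–Burk plot equals 1/Vmax, so Vmax = 1/0.00375 = 267 μM/s.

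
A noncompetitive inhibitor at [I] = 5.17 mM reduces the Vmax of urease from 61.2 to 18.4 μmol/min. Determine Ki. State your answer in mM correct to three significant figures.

Noncompetitive: Vmax,app = Vmax/α with α = 1 + [I]/Ki.
α = Vmax/Vmax,app = 61.2/18.4 = 3.326.
Since α = 1 + [I]/Ki, [I]/Ki = 3.326 − 1 = 2.326 and Ki = 5.17/2.326 = 2.22 mM.

2.22 mM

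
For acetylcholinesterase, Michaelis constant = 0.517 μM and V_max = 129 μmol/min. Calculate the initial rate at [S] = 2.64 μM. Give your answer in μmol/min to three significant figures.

108 μmol/min

[S]/(Km+[S]) = 2.64/3.157 = 0.8362, the fractional saturation.
v = 0.8362 × Vmax = 0.8362 × 129 = 108 μmol/min.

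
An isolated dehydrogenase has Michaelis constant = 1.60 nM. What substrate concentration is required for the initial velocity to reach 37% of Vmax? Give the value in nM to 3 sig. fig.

v/Vmax = [S]/(Km+[S]) = 0.37, so [S] = Km·0.37/(1 − 0.37) = 1.60 × 0.5873.
[S] = 0.940 nM.

0.940 nM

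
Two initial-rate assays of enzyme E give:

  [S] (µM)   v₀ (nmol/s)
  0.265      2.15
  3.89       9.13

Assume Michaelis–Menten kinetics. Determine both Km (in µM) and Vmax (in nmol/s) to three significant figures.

Km = 1.21 µM; Vmax = 12.0 nmol/s

From v = Vmax[S]/(Km+[S]), each point gives Vmax = v(Km+[S])/[S].
Equating: 2.15(Km+0.265)/0.265 = 9.13(Km+3.89)/3.89.
8.113·Km + 2.15 = 2.347·Km + 9.13, so (8.113 − 2.347)·Km = 9.13 − 2.15.
Km = 6.980/5.766 = 1.21 µM; then Vmax = 2.15(1.21+0.265)/0.265 = 12.0 nmol/s.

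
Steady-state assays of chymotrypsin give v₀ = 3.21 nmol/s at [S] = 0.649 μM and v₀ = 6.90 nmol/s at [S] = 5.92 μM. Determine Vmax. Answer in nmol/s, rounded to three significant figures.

8.04 nmol/s

From v = Vmax[S]/(Km+[S]), each point gives Vmax = v(Km+[S])/[S].
Equating: 3.21(Km+0.649)/0.649 = 6.90(Km+5.92)/5.92.
4.946·Km + 3.21 = 1.166·Km + 6.90, so (4.946 − 1.166)·Km = 6.90 − 3.21.
Km = 3.690/3.781 = 0.976 μM; then Vmax = 3.21(0.976+0.649)/0.649 = 8.04 nmol/s.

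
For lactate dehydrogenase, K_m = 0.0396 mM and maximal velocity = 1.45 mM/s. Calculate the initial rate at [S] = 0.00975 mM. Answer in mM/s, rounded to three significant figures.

0.286 mM/s

v = Vmax·[S]/(Km + [S]) = 1.45 × 0.00975 / (0.0396 + 0.00975)
  = 0.01414 / 0.04935 = 0.286 mM/s.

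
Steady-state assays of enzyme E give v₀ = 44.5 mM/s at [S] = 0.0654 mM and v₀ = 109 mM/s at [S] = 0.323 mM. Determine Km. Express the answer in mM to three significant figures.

0.188 mM

From v = Vmax[S]/(Km+[S]), each point gives Vmax = v(Km+[S])/[S].
Equating: 44.5(Km+0.0654)/0.0654 = 109(Km+0.323)/0.323.
680.4·Km + 44.5 = 337.5·Km + 109, so (680.4 − 337.5)·Km = 109 − 44.5.
Km = 64.50/343.0 = 0.188 mM; then Vmax = 44.5(0.188+0.0654)/0.0654 = 172 mM/s.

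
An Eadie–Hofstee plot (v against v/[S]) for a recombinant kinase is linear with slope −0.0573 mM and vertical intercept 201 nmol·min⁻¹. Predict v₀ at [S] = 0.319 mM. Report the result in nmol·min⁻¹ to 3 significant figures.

In the Eadie–Hofstee form v = Vmax − Km·(v/[S]), the slope is −Km and the intercept is Vmax, so Km = 0.0573 mM and Vmax = 201 nmol·min⁻¹.
v = 201 × 0.319/(0.0573 + 0.319) = 170 nmol·min⁻¹.

170 nmol·min⁻¹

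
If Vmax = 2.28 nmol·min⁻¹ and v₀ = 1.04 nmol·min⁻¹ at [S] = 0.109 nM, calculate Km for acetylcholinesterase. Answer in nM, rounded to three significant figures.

0.130 nM

From v = Vmax[S]/(Km+[S]), Km = [S](Vmax − v)/v.
Km = 0.109 × (2.28 − 1.04) / 1.04 = 0.1352/1.04 = 0.130 nM.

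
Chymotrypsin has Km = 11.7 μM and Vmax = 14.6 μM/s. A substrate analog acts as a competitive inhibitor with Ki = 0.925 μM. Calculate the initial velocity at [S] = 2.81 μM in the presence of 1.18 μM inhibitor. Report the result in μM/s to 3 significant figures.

1.39 μM/s

α = 1 + [I]/Ki = 1 + 1.18/0.925 = 2.276.
For a competitive inhibitor, Vmax is unchanged and the apparent Km becomes α·Km: Km,app = 26.6 μM, Vmax,app = 14.6 μM/s.
v = Vmax,app·[S]/(Km,app + [S]) = 14.6 × 2.81/(26.6 + 2.81) = 1.39 μM/s.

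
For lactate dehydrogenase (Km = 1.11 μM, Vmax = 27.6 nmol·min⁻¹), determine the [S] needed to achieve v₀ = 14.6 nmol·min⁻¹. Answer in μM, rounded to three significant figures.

1.25 μM

The required fractional saturation is v/Vmax = 14.6/27.6 = 0.5290.
Then [S]/(Km+[S]) = 0.5290 ⇒ [S] = 1.11 × 0.5290/(1 − 0.5290) = 1.25 μM.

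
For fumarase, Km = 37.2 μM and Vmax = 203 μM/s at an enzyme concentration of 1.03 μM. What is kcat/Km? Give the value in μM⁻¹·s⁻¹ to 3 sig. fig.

5.30 μM⁻¹·s⁻¹

kcat = Vmax/[E]total = 203/1.03 = 197 s⁻¹.
kcat/Km = 197/37.2 = 5.30 μM⁻¹·s⁻¹.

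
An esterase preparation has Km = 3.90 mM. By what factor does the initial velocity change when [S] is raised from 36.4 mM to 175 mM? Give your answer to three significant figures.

The fractional saturations are [S]/(Km+[S]) = 36.4/40.30 = 0.9032 and 175/178.9 = 0.9782.
v₂/v₁ is just their ratio: 0.9782/0.9032 = 1.08.

1.08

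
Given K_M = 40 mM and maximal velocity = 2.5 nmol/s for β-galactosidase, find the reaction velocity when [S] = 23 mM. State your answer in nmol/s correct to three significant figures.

0.913 nmol/s

[S]/(Km+[S]) = 23/63.00 = 0.3651, the fractional saturation.
v = 0.3651 × Vmax = 0.3651 × 2.5 = 0.913 nmol/s.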